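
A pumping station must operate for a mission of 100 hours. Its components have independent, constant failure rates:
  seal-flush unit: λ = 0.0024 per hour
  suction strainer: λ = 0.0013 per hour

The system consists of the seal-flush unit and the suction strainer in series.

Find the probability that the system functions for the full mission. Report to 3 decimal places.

0.691

R(seal-flush unit) = exp(−0.0024 × 100) = 0.78663
R(suction strainer) = exp(−0.0013 × 100) = 0.87810
Series (seal-flush unit and suction strainer): 0.78663 × 0.87810 = 0.691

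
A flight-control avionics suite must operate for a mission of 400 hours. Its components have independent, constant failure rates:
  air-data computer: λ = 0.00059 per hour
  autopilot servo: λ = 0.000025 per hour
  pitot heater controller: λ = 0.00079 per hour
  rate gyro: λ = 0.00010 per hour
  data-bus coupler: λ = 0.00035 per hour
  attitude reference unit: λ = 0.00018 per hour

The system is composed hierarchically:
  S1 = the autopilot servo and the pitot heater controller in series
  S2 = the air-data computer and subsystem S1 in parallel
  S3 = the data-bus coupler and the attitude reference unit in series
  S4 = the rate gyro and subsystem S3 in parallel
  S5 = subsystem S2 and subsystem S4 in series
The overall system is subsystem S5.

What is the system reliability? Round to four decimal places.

0.9345

R(air-data computer) = exp(−0.00059 × 400) = 0.789781
R(autopilot servo) = exp(−0.000025 × 400) = 0.990050
R(pitot heater controller) = exp(−0.00079 × 400) = 0.729059
R(rate gyro) = exp(−0.00010 × 400) = 0.960789
R(data-bus coupler) = exp(−0.00035 × 400) = 0.869358
R(attitude reference unit) = exp(−0.00018 × 400) = 0.930531
Series (autopilot servo and pitot heater controller): 0.990050 × 0.729059 = 0.721805
Parallel (air-data computer and [0.721805]): 1 − (1 − 0.789781)(1 − 0.721805) = 0.941518
Series (data-bus coupler and attitude reference unit): 0.869358 × 0.930531 = 0.808965
Parallel (rate gyro and [0.808965]): 1 − (1 − 0.960789)(1 − 0.808965) = 0.992509
Series ([0.941518] and [0.992509]): 0.941518 × 0.992509 = 0.9345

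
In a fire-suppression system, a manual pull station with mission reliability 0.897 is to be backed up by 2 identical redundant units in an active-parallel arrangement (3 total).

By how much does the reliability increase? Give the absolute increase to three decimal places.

R_before = 0.897
R_after = 1 − (1 − 0.897)^3 = 0.999
ΔR = 0.999 − 0.897 = 0.102

0.102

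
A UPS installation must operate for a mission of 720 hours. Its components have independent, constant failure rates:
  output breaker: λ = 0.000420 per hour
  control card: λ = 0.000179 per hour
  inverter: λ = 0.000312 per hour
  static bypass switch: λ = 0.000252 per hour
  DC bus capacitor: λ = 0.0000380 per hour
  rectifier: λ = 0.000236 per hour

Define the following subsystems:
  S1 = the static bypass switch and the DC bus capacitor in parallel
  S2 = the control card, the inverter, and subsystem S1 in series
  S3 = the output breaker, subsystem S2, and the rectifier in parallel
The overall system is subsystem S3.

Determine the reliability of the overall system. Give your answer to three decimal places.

0.988

R(output breaker) = exp(−0.000420 × 720) = 0.73904
R(control card) = exp(−0.000179 × 720) = 0.87908
R(inverter) = exp(−0.000312 × 720) = 0.79880
R(static bypass switch) = exp(−0.000252 × 720) = 0.83407
R(DC bus capacitor) = exp(−0.0000380 × 720) = 0.97301
R(rectifier) = exp(−0.000236 × 720) = 0.84373
Parallel (static bypass switch and DC bus capacitor): 1 − (1 − 0.83407)(1 − 0.97301) = 0.99552
Series (control card, inverter, and [0.99552]): 0.87908 × 0.79880 × 0.99552 = 0.69906
Parallel (output breaker, [0.69906], and rectifier): 1 − (1 − 0.73904)(1 − 0.69906)(1 − 0.84373) = 0.988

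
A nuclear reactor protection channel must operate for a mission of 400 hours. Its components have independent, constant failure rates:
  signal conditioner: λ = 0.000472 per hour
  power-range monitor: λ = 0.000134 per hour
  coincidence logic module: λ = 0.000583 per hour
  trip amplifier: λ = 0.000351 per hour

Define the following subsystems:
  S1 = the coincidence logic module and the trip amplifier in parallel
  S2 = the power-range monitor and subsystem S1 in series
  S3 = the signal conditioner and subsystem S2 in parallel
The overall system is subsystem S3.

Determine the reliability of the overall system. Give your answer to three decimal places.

0.987

R(signal conditioner) = exp(−0.000472 × 400) = 0.82795
R(power-range monitor) = exp(−0.000134 × 400) = 0.94781
R(coincidence logic module) = exp(−0.000583 × 400) = 0.79200
R(trip amplifier) = exp(−0.000351 × 400) = 0.86901
Parallel (coincidence logic module and trip amplifier): 1 − (1 − 0.79200)(1 − 0.86901) = 0.97275
Series (power-range monitor and [0.97275]): 0.94781 × 0.97275 = 0.92198
Parallel (signal conditioner and [0.92198]): 1 − (1 − 0.82795)(1 − 0.92198) = 0.987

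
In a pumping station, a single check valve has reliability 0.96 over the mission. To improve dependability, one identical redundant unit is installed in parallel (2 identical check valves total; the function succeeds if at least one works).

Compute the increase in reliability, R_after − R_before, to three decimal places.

R_before = 0.96
R_after = 1 − (1 − 0.96)^2 = 0.998
ΔR = 0.998 − 0.96 = 0.038

0.038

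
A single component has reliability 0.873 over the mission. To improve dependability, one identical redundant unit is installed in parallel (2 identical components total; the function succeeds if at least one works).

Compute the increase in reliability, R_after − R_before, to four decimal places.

R_before = 0.873
R_after = 1 − (1 − 0.873)^2 = 0.9839
ΔR = 0.9839 − 0.873 = 0.1109

0.1109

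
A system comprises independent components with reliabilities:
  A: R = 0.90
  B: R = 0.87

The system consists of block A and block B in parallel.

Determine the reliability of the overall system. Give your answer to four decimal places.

Parallel (A and B): 1 − (1 − 0.900000)(1 − 0.870000) = 0.9870

0.9870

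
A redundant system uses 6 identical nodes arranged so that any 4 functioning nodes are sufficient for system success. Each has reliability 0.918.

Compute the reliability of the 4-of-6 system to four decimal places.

0.9909

R = Σ_{i=4}^{6} C(6,i) p^i (1−p)^{6−i} with p = 0.918
C(6,4)·0.918^4·0.082^2 = 0.071629
C(6,5)·0.918^5·0.082^1 = 0.320759
C(6,6)·0.918^6·0.082^0 = 0.598489
Sum = 0.9909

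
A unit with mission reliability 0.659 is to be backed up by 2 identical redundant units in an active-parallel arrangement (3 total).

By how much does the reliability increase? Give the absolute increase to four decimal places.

R_before = 0.659
R_after = 1 − (1 − 0.659)^3 = 0.9603
ΔR = 0.9603 − 0.659 = 0.3013

0.3013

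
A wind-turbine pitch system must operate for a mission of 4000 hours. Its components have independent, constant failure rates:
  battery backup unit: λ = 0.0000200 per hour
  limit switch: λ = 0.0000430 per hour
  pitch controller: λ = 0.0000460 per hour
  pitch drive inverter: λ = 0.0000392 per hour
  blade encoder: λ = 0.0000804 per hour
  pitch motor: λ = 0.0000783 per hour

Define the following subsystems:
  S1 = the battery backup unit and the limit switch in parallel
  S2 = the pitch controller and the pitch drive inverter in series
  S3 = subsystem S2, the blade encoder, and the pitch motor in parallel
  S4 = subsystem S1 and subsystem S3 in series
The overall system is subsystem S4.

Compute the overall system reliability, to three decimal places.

R(battery backup unit) = exp(−0.0000200 × 4000) = 0.92312
R(limit switch) = exp(−0.0000430 × 4000) = 0.84198
R(pitch controller) = exp(−0.0000460 × 4000) = 0.83194
R(pitch drive inverter) = exp(−0.0000392 × 4000) = 0.85488
R(blade encoder) = exp(−0.0000804 × 4000) = 0.72499
R(pitch motor) = exp(−0.0000783 × 4000) = 0.73110
Parallel (battery backup unit and limit switch): 1 − (1 − 0.92312)(1 − 0.84198) = 0.98785
Series (pitch controller and pitch drive inverter): 0.83194 × 0.85488 = 0.71121
Parallel ([0.71121], blade encoder, and pitch motor): 1 − (1 − 0.71121)(1 − 0.72499)(1 − 0.73110) = 0.97864
Series ([0.98785] and [0.97864]): 0.98785 × 0.97864 = 0.967

0.967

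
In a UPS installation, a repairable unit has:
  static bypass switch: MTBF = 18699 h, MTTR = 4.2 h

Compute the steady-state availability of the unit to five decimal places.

A(static bypass switch) = MTBF/(MTBF+MTTR) = 18699/(18699+4.2) = 0.99978

0.99978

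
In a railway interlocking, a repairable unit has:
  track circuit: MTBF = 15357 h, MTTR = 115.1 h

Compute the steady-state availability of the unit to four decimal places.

0.9926

A(track circuit) = MTBF/(MTBF+MTTR) = 15357/(15357+115.1) = 0.9926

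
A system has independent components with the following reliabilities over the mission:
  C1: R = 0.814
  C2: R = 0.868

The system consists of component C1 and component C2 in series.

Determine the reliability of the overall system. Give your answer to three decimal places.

Series (C1 and C2): 0.81400 × 0.86800 = 0.707

0.707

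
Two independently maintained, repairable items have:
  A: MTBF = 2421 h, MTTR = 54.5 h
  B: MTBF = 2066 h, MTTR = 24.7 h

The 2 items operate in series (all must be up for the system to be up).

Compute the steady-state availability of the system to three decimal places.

A(A) = MTBF/(MTBF+MTTR) = 2421/(2421+54.5) = 0.977984
A(B) = MTBF/(MTBF+MTTR) = 2066/(2066+24.7) = 0.988186
Series availability: 0.977984 × 0.988186 = 0.966

0.966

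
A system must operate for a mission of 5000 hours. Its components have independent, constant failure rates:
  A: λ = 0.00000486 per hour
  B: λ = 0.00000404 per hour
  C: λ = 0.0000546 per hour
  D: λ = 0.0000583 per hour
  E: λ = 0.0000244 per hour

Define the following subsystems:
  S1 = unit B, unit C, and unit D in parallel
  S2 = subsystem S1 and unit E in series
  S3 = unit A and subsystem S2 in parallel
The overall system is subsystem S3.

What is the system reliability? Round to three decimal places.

R(A) = exp(−0.00000486 × 5000) = 0.97599
R(B) = exp(−0.00000404 × 5000) = 0.98000
R(C) = exp(−0.0000546 × 5000) = 0.76109
R(D) = exp(−0.0000583 × 5000) = 0.74714
R(E) = exp(−0.0000244 × 5000) = 0.88515
Parallel (B, C, and D): 1 − (1 − 0.98000)(1 − 0.76109)(1 − 0.74714) = 0.99879
Series ([0.99879] and E): 0.99879 × 0.88515 = 0.88408
Parallel (A and [0.88408]): 1 − (1 − 0.97599)(1 − 0.88408) = 0.997

0.997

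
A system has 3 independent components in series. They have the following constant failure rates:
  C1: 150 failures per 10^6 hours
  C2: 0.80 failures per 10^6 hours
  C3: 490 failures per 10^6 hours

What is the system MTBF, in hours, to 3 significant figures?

Series of exponential components: λ_sys = Σ λ_i
λ_sys = 0.00015 + 0.00000080 + 0.00049 = 6.4080e-04 /h
MTBF = 1 / λ_sys = 1560 h

1560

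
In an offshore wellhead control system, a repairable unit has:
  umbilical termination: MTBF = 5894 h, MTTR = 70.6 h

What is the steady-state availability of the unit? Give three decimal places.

A(umbilical termination) = MTBF/(MTBF+MTTR) = 5894/(5894+70.6) = 0.988

0.988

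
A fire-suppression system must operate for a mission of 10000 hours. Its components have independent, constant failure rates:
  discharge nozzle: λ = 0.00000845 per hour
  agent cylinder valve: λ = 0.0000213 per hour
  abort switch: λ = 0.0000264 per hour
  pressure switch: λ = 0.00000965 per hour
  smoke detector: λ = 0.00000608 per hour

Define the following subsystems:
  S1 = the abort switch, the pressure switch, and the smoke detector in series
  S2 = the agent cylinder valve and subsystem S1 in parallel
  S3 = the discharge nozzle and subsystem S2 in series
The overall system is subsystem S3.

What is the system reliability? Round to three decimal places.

R(discharge nozzle) = exp(−0.00000845 × 10000) = 0.91897
R(agent cylinder valve) = exp(−0.0000213 × 10000) = 0.80816
R(abort switch) = exp(−0.0000264 × 10000) = 0.76797
R(pressure switch) = exp(−0.00000965 × 10000) = 0.90801
R(smoke detector) = exp(−0.00000608 × 10000) = 0.94101
Series (abort switch, pressure switch, and smoke detector): 0.76797 × 0.90801 × 0.94101 = 0.65619
Parallel (agent cylinder valve and [0.65619]): 1 − (1 − 0.80816)(1 − 0.65619) = 0.93404
Series (discharge nozzle and [0.93404]): 0.91897 × 0.93404 = 0.858

0.858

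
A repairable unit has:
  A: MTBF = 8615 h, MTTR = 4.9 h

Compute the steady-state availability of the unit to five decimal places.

A(A) = MTBF/(MTBF+MTTR) = 8615/(8615+4.9) = 0.99943

0.99943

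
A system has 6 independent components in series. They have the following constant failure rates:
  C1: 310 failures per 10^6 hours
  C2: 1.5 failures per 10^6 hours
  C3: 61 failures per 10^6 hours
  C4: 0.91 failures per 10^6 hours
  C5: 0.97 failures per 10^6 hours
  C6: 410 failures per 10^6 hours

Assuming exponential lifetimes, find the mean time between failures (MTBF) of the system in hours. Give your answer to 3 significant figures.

1270

Series of exponential components: λ_sys = Σ λ_i
λ_sys = 0.00031 + 0.0000015 + 0.000061 + 0.00000091 + 0.00000097 + 0.00041 = 7.8438e-04 /h
MTBF = 1 / λ_sys = 1270 h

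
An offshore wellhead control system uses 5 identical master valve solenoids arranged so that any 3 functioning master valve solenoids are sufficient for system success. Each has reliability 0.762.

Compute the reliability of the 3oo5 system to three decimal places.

R = Σ_{i=3}^{5} C(5,i) p^i (1−p)^{5−i} with p = 0.762
C(5,3)·0.762^3·0.238^2 = 0.25062
C(5,4)·0.762^4·0.238^1 = 0.40121
C(5,5)·0.762^5·0.238^0 = 0.25691
Sum = 0.909

0.909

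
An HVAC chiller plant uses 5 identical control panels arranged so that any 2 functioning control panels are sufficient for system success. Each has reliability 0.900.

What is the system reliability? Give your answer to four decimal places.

R = Σ_{i=2}^{5} C(5,i) p^i (1−p)^{5−i} with p = 0.900
C(5,2)·0.900^2·0.100^3 = 0.008100
C(5,3)·0.900^3·0.100^2 = 0.072900
C(5,4)·0.900^4·0.100^1 = 0.328050
C(5,5)·0.900^5·0.100^0 = 0.590490
Sum = 0.9995

0.9995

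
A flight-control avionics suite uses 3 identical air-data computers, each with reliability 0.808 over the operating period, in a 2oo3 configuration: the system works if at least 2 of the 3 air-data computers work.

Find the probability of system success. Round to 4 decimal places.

0.9036

R = Σ_{i=2}^{3} C(3,i) p^i (1−p)^{3−i} with p = 0.808
C(3,2)·0.808^2·0.192^1 = 0.376050
C(3,3)·0.808^3·0.192^0 = 0.527514
Sum = 0.9036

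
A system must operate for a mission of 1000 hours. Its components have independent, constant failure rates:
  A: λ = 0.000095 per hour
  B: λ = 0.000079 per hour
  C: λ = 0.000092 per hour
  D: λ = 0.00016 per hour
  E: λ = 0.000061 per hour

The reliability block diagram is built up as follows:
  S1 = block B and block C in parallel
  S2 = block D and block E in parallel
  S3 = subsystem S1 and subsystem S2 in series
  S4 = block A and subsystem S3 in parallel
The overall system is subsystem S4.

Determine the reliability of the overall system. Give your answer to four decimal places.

0.9986

R(A) = exp(−0.000095 × 1000) = 0.909373
R(B) = exp(−0.000079 × 1000) = 0.924040
R(C) = exp(−0.000092 × 1000) = 0.912105
R(D) = exp(−0.00016 × 1000) = 0.852144
R(E) = exp(−0.000061 × 1000) = 0.940823
Parallel (B and C): 1 − (1 − 0.924040)(1 − 0.912105) = 0.993323
Parallel (D and E): 1 − (1 − 0.852144)(1 − 0.940823) = 0.991250
Series ([0.993323] and [0.991250]): 0.993323 × 0.991250 = 0.984631
Parallel (A and [0.984631]): 1 − (1 − 0.909373)(1 − 0.984631) = 0.9986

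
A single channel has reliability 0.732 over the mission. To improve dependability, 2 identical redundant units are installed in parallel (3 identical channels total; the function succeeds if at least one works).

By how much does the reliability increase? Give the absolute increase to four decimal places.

0.2488

R_before = 0.732
R_after = 1 − (1 − 0.732)^3 = 0.9808
ΔR = 0.9808 − 0.732 = 0.2488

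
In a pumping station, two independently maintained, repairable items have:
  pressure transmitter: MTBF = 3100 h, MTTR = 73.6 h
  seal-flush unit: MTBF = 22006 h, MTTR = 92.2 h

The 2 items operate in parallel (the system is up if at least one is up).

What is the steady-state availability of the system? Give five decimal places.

A(pressure transmitter) = MTBF/(MTBF+MTTR) = 3100/(3100+73.6) = 0.976809
A(seal-flush unit) = MTBF/(MTBF+MTTR) = 22006/(22006+92.2) = 0.995828
Parallel availability: 1 − (1 − 0.976809)(1 − 0.995828) = 0.99990

0.99990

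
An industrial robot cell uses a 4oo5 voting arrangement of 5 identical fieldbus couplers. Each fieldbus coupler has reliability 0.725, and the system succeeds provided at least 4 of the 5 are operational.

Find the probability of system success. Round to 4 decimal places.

R = Σ_{i=4}^{5} C(5,i) p^i (1−p)^{5−i} with p = 0.725
C(5,4)·0.725^4·0.275^1 = 0.379887
C(5,5)·0.725^5·0.275^0 = 0.200304
Sum = 0.5802

0.5802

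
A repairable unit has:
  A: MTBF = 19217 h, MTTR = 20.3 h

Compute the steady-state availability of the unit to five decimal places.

A(A) = MTBF/(MTBF+MTTR) = 19217/(19217+20.3) = 0.99894

0.99894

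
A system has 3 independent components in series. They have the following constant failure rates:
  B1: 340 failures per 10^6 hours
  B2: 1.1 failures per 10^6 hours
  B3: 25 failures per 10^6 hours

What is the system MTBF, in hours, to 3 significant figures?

2730

Series of exponential components: λ_sys = Σ λ_i
λ_sys = 0.00034 + 0.0000011 + 0.000025 = 3.6610e-04 /h
MTBF = 1 / λ_sys = 2730 h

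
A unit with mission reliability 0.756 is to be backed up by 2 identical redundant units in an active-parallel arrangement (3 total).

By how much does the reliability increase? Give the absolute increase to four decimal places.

0.2295

R_before = 0.756
R_after = 1 − (1 − 0.756)^3 = 0.9855
ΔR = 0.9855 − 0.756 = 0.2295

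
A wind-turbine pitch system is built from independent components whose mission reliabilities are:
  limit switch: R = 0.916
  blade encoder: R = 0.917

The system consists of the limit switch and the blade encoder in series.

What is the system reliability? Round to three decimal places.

Series (limit switch and blade encoder): 0.91600 × 0.91700 = 0.840

0.840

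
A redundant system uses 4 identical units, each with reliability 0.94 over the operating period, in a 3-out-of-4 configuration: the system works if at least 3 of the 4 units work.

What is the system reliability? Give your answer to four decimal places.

0.9801

R = Σ_{i=3}^{4} C(4,i) p^i (1−p)^{4−i} with p = 0.94
C(4,3)·0.94^3·0.06^1 = 0.199340
C(4,4)·0.94^4·0.06^0 = 0.780749
Sum = 0.9801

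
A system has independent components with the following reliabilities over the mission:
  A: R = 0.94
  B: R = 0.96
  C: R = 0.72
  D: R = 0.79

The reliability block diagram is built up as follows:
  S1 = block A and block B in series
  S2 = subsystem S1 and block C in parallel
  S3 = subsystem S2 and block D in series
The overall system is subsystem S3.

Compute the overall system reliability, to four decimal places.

0.7684

Series (A and B): 0.940000 × 0.960000 = 0.902400
Parallel ([0.902400] and C): 1 − (1 − 0.902400)(1 − 0.720000) = 0.972672
Series ([0.972672] and D): 0.972672 × 0.790000 = 0.7684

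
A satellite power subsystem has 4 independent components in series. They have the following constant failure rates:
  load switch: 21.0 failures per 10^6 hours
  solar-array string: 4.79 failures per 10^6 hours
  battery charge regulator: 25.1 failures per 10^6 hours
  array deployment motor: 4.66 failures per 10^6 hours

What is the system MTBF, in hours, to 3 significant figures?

18000

Series of exponential components: λ_sys = Σ λ_i
λ_sys = 0.0000210 + 0.00000479 + 0.0000251 + 0.00000466 = 5.5550e-05 /h
MTBF = 1 / λ_sys = 18000 h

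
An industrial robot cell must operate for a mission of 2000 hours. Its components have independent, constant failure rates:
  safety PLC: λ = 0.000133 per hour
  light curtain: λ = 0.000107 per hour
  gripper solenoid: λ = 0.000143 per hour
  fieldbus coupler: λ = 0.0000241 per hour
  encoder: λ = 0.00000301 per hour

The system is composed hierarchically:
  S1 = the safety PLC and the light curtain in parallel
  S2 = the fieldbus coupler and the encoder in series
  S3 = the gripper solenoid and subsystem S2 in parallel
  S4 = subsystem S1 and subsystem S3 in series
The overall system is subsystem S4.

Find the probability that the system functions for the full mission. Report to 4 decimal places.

0.9425

R(safety PLC) = exp(−0.000133 × 2000) = 0.766439
R(light curtain) = exp(−0.000107 × 2000) = 0.807348
R(gripper solenoid) = exp(−0.000143 × 2000) = 0.751263
R(fieldbus coupler) = exp(−0.0000241 × 2000) = 0.952943
R(encoder) = exp(−0.00000301 × 2000) = 0.993998
Parallel (safety PLC and light curtain): 1 − (1 − 0.766439)(1 − 0.807348) = 0.955004
Series (fieldbus coupler and encoder): 0.952943 × 0.993998 = 0.947223
Parallel (gripper solenoid and [0.947223]): 1 − (1 − 0.751263)(1 − 0.947223) = 0.986872
Series ([0.955004] and [0.986872]): 0.955004 × 0.986872 = 0.9425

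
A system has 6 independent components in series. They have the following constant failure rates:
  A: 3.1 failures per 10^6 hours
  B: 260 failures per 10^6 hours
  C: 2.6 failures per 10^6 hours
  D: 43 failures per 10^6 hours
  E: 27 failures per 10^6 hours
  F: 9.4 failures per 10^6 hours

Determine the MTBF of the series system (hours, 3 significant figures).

2900

Series of exponential components: λ_sys = Σ λ_i
λ_sys = 0.0000031 + 0.00026 + 0.0000026 + 0.000043 + 0.000027 + 0.0000094 = 3.4510e-04 /h
MTBF = 1 / λ_sys = 2900 h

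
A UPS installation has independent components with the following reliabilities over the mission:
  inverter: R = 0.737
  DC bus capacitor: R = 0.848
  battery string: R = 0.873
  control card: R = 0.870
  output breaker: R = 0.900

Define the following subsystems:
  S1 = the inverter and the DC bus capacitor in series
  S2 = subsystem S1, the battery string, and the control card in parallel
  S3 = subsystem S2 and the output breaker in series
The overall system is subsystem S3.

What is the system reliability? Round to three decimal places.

Series (inverter and DC bus capacitor): 0.73700 × 0.84800 = 0.62498
Parallel ([0.62498], battery string, and control card): 1 − (1 − 0.62498)(1 − 0.87300)(1 − 0.87000) = 0.99381
Series ([0.99381] and output breaker): 0.99381 × 0.90000 = 0.894

0.894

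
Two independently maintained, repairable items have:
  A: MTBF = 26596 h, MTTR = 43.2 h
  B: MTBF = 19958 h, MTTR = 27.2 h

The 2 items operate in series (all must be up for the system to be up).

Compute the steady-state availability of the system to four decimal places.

0.9970

A(A) = MTBF/(MTBF+MTTR) = 26596/(26596+43.2) = 0.998378
A(B) = MTBF/(MTBF+MTTR) = 19958/(19958+27.2) = 0.998639
Series availability: 0.998378 × 0.998639 = 0.9970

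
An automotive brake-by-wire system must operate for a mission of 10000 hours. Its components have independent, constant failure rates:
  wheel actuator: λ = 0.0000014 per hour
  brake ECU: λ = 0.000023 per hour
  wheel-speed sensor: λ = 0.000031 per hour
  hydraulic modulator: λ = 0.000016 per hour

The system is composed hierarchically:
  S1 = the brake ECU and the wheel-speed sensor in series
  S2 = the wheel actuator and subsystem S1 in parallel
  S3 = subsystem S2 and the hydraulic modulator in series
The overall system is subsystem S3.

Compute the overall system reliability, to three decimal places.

R(wheel actuator) = exp(−0.0000014 × 10000) = 0.98610
R(brake ECU) = exp(−0.000023 × 10000) = 0.79453
R(wheel-speed sensor) = exp(−0.000031 × 10000) = 0.73345
R(hydraulic modulator) = exp(−0.000016 × 10000) = 0.85214
Series (brake ECU and wheel-speed sensor): 0.79453 × 0.73345 = 0.58275
Parallel (wheel actuator and [0.58275]): 1 − (1 − 0.98610)(1 − 0.58275) = 0.99420
Series ([0.99420] and hydraulic modulator): 0.99420 × 0.85214 = 0.847

0.847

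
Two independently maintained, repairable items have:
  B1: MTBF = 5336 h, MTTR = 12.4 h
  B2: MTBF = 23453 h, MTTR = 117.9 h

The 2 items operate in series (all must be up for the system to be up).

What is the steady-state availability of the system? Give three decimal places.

A(B1) = MTBF/(MTBF+MTTR) = 5336/(5336+12.4) = 0.997682
A(B2) = MTBF/(MTBF+MTTR) = 23453/(23453+117.9) = 0.994998
Series availability: 0.997682 × 0.994998 = 0.993

0.993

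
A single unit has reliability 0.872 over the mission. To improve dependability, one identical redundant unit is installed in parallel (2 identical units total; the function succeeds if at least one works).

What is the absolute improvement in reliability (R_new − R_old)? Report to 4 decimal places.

R_before = 0.872
R_after = 1 − (1 − 0.872)^2 = 0.9836
ΔR = 0.9836 − 0.872 = 0.1116

0.1116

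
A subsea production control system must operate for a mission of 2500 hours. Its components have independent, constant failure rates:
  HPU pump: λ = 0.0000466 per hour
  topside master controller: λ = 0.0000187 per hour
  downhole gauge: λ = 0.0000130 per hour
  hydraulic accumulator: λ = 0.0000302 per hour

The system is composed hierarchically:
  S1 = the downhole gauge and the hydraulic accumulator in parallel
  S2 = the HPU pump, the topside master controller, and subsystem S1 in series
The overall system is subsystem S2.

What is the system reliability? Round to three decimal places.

R(HPU pump) = exp(−0.0000466 × 2500) = 0.89003
R(topside master controller) = exp(−0.0000187 × 2500) = 0.95433
R(downhole gauge) = exp(−0.0000130 × 2500) = 0.96802
R(hydraulic accumulator) = exp(−0.0000302 × 2500) = 0.92728
Parallel (downhole gauge and hydraulic accumulator): 1 − (1 − 0.96802)(1 − 0.92728) = 0.99767
Series (HPU pump, topside master controller, and [0.99767]): 0.89003 × 0.95433 × 0.99767 = 0.847

0.847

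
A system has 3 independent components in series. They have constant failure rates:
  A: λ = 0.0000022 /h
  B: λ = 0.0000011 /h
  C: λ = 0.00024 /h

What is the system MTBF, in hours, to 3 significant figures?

4110

Series of exponential components: λ_sys = Σ λ_i
λ_sys = 0.0000022 + 0.0000011 + 0.00024 = 2.4330e-04 /h
MTBF = 1 / λ_sys = 4110 h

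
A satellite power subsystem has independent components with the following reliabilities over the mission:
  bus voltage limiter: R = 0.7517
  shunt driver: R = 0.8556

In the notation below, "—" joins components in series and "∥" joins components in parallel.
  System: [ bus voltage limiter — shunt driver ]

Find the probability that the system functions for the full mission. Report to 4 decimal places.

Series (bus voltage limiter and shunt driver): 0.751700 × 0.855600 = 0.6432

0.6432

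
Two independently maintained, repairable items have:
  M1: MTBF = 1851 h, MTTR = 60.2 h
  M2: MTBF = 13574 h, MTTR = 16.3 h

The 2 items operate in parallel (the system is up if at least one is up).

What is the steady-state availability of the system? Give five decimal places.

0.99996

A(M1) = MTBF/(MTBF+MTTR) = 1851/(1851+60.2) = 0.968501
A(M2) = MTBF/(MTBF+MTTR) = 13574/(13574+16.3) = 0.998801
Parallel availability: 1 − (1 − 0.968501)(1 − 0.998801) = 0.99996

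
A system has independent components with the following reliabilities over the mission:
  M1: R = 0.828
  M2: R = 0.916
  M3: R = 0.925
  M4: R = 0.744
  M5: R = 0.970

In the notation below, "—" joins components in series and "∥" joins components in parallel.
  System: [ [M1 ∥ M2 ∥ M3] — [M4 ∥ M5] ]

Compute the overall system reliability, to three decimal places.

0.991

Parallel (M1, M2, and M3): 1 − (1 − 0.82800)(1 − 0.91600)(1 − 0.92500) = 0.99892
Parallel (M4 and M5): 1 − (1 − 0.74400)(1 − 0.97000) = 0.99232
Series ([0.99892] and [0.99232]): 0.99892 × 0.99232 = 0.991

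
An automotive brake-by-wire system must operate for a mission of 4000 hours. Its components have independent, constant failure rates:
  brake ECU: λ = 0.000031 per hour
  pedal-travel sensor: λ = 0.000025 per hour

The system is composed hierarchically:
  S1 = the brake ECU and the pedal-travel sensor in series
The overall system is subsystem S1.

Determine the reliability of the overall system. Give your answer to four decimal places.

0.7993

R(brake ECU) = exp(−0.000031 × 4000) = 0.883380
R(pedal-travel sensor) = exp(−0.000025 × 4000) = 0.904837
Series (brake ECU and pedal-travel sensor): 0.883380 × 0.904837 = 0.7993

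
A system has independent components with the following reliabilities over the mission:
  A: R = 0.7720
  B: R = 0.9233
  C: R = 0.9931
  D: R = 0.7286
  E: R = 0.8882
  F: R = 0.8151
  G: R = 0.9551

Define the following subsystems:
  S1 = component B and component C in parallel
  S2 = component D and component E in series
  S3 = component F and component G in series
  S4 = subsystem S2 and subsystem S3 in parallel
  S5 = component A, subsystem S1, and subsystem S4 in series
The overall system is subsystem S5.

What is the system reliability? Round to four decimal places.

Parallel (B and C): 1 − (1 − 0.923300)(1 − 0.993100) = 0.999471
Series (D and E): 0.728600 × 0.888200 = 0.647143
Series (F and G): 0.815100 × 0.955100 = 0.778502
Parallel ([0.647143] and [0.778502]): 1 − (1 − 0.647143)(1 − 0.778502) = 0.921843
Series (A, [0.999471], and [0.921843]): 0.772000 × 0.999471 × 0.921843 = 0.7113

0.7113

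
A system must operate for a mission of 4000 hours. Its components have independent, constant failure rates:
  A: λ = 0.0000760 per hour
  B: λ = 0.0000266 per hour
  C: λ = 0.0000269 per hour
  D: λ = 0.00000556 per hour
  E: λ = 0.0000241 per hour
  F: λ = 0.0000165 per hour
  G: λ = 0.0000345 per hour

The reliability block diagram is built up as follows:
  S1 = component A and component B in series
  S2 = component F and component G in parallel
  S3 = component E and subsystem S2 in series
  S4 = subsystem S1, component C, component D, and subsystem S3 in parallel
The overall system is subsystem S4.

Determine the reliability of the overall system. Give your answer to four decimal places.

0.9999

R(A) = exp(−0.0000760 × 4000) = 0.737861
R(B) = exp(−0.0000266 × 4000) = 0.899065
R(C) = exp(−0.0000269 × 4000) = 0.897987
R(D) = exp(−0.00000556 × 4000) = 0.978005
R(E) = exp(−0.0000241 × 4000) = 0.908101
R(F) = exp(−0.0000165 × 4000) = 0.936131
R(G) = exp(−0.0000345 × 4000) = 0.871099
Series (A and B): 0.737861 × 0.899065 = 0.663385
Parallel (F and G): 1 − (1 − 0.936131)(1 − 0.871099) = 0.991767
Series (E and [0.991767]): 0.908101 × 0.991767 = 0.900625
Parallel ([0.663385], C, D, and [0.900625]): 1 − (1 − 0.663385)(1 − 0.897987)(1 − 0.978005)(1 − 0.900625) = 0.9999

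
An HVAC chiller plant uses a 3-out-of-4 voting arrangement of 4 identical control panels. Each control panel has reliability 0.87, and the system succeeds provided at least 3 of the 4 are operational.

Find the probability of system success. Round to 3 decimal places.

0.915

R = Σ_{i=3}^{4} C(4,i) p^i (1−p)^{4−i} with p = 0.87
C(4,3)·0.87^3·0.13^1 = 0.34242
C(4,4)·0.87^4·0.13^0 = 0.57290
Sum = 0.915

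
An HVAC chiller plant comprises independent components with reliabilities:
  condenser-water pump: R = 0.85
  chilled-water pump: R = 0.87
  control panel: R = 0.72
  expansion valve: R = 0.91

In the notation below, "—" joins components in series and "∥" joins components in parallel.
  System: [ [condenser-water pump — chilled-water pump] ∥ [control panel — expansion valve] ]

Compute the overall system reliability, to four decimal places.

0.9102

Series (condenser-water pump and chilled-water pump): 0.850000 × 0.870000 = 0.739500
Series (control panel and expansion valve): 0.720000 × 0.910000 = 0.655200
Parallel ([0.739500] and [0.655200]): 1 − (1 − 0.739500)(1 − 0.655200) = 0.9102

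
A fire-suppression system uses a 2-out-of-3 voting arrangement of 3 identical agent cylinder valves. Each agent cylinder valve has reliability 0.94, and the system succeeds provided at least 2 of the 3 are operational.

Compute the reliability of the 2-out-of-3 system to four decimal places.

0.9896

R = Σ_{i=2}^{3} C(3,i) p^i (1−p)^{3−i} with p = 0.94
C(3,2)·0.94^2·0.06^1 = 0.159048
C(3,3)·0.94^3·0.06^0 = 0.830584
Sum = 0.9896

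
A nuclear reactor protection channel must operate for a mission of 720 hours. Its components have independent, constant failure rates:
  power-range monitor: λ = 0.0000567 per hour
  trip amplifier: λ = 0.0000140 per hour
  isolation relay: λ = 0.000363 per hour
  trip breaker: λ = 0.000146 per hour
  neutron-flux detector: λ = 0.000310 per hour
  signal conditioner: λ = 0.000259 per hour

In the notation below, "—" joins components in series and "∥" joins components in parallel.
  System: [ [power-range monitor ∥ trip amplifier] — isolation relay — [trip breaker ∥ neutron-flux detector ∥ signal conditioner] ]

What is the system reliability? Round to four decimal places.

R(power-range monitor) = exp(−0.0000567 × 720) = 0.959998
R(trip amplifier) = exp(−0.0000140 × 720) = 0.989971
R(isolation relay) = exp(−0.000363 × 720) = 0.770004
R(trip breaker) = exp(−0.000146 × 720) = 0.900216
R(neutron-flux detector) = exp(−0.000310 × 720) = 0.799955
R(signal conditioner) = exp(−0.000259 × 720) = 0.829875
Parallel (power-range monitor and trip amplifier): 1 − (1 − 0.959998)(1 − 0.989971) = 0.999599
Parallel (trip breaker, neutron-flux detector, and signal conditioner): 1 − (1 − 0.900216)(1 − 0.799955)(1 − 0.829875) = 0.996604
Series ([0.999599], isolation relay, and [0.996604]): 0.999599 × 0.770004 × 0.996604 = 0.7671

0.7671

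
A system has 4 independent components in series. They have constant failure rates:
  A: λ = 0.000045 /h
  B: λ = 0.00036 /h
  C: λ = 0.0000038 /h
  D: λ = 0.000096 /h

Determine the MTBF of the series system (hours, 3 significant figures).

Series of exponential components: λ_sys = Σ λ_i
λ_sys = 0.000045 + 0.00036 + 0.0000038 + 0.000096 = 5.0480e-04 /h
MTBF = 1 / λ_sys = 1980 h

1980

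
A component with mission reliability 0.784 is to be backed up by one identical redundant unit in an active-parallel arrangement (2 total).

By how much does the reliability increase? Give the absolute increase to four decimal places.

0.1693

R_before = 0.784
R_after = 1 − (1 − 0.784)^2 = 0.9533
ΔR = 0.9533 − 0.784 = 0.1693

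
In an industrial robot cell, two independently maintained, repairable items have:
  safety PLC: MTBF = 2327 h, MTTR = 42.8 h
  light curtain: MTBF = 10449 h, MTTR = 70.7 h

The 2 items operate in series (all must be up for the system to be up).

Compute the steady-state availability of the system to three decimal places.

0.975

A(safety PLC) = MTBF/(MTBF+MTTR) = 2327/(2327+42.8) = 0.981939
A(light curtain) = MTBF/(MTBF+MTTR) = 10449/(10449+70.7) = 0.993279
Series availability: 0.981939 × 0.993279 = 0.975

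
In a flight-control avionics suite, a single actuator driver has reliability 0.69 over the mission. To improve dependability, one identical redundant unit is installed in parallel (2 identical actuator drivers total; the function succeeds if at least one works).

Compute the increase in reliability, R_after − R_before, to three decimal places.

R_before = 0.69
R_after = 1 − (1 − 0.69)^2 = 0.904
ΔR = 0.904 − 0.69 = 0.214

0.214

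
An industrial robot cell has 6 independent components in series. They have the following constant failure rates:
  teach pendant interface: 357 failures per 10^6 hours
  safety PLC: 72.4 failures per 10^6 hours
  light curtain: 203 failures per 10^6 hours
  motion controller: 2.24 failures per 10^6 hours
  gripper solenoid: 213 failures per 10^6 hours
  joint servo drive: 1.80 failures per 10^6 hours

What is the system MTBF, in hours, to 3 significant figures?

1180

Series of exponential components: λ_sys = Σ λ_i
λ_sys = 0.000357 + 0.0000724 + 0.000203 + 0.00000224 + 0.000213 + 0.00000180 = 8.4944e-04 /h
MTBF = 1 / λ_sys = 1180 h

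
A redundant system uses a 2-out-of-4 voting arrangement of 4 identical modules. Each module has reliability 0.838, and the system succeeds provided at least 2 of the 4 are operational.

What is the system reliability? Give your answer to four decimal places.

R = Σ_{i=2}^{4} C(4,i) p^i (1−p)^{4−i} with p = 0.838
C(4,2)·0.838^2·0.162^2 = 0.110578
C(4,3)·0.838^3·0.162^1 = 0.381335
C(4,4)·0.838^4·0.162^0 = 0.493147
Sum = 0.9851

0.9851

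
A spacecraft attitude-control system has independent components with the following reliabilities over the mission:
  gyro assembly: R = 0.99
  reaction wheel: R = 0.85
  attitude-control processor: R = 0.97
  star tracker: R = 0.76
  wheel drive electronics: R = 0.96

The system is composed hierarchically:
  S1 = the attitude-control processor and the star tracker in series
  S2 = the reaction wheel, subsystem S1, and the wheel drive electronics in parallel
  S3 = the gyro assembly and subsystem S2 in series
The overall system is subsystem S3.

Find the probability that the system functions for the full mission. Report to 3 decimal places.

0.988

Series (attitude-control processor and star tracker): 0.97000 × 0.76000 = 0.73720
Parallel (reaction wheel, [0.73720], and wheel drive electronics): 1 − (1 − 0.85000)(1 − 0.73720)(1 − 0.96000) = 0.99842
Series (gyro assembly and [0.99842]): 0.99000 × 0.99842 = 0.988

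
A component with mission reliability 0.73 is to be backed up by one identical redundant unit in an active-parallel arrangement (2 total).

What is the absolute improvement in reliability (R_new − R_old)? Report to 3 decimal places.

0.197

R_before = 0.73
R_after = 1 − (1 − 0.73)^2 = 0.927
ΔR = 0.927 − 0.73 = 0.197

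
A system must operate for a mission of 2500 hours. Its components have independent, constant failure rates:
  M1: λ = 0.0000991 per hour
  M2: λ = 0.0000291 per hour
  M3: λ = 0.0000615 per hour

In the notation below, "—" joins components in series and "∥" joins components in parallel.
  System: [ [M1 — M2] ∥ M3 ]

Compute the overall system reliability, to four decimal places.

0.9609

R(M1) = exp(−0.0000991 × 2500) = 0.780555
R(M2) = exp(−0.0000291 × 2500) = 0.929833
R(M3) = exp(−0.0000615 × 2500) = 0.857486
Series (M1 and M2): 0.780555 × 0.929833 = 0.725786
Parallel ([0.725786] and M3): 1 − (1 − 0.725786)(1 − 0.857486) = 0.9609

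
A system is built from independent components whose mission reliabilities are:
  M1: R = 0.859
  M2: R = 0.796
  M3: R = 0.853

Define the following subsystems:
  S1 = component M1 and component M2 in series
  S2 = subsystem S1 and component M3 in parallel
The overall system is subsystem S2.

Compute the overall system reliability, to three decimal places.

Series (M1 and M2): 0.85900 × 0.79600 = 0.68376
Parallel ([0.68376] and M3): 1 − (1 − 0.68376)(1 − 0.85300) = 0.954

0.954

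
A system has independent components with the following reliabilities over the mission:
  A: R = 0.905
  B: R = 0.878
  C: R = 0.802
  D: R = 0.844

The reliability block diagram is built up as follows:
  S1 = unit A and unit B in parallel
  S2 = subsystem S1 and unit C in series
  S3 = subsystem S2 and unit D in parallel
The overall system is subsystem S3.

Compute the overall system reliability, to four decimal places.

Parallel (A and B): 1 − (1 − 0.905000)(1 − 0.878000) = 0.988410
Series ([0.988410] and C): 0.988410 × 0.802000 = 0.792705
Parallel ([0.792705] and D): 1 − (1 − 0.792705)(1 − 0.844000) = 0.9677

0.9677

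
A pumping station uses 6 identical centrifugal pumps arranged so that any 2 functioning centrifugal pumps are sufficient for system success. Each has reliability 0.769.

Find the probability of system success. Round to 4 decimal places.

0.9968

R = Σ_{i=2}^{6} C(6,i) p^i (1−p)^{6−i} with p = 0.769
C(6,2)·0.769^2·0.231^4 = 0.025258
C(6,3)·0.769^3·0.231^3 = 0.112110
C(6,4)·0.769^4·0.231^2 = 0.279911
C(6,5)·0.769^5·0.231^1 = 0.372730
C(6,6)·0.769^6·0.231^0 = 0.206804
Sum = 0.9968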